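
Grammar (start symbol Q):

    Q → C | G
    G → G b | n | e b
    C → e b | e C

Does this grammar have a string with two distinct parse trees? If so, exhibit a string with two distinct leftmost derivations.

Witness: e b

Derivation 1: Q ⇒ C ⇒ e b
Derivation 2: Q ⇒ G ⇒ e b

Two distinct leftmost derivations for the same string.

Ambiguous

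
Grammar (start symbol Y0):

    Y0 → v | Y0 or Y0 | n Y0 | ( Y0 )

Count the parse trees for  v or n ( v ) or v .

3

Parse trees for v or n ( v ) or v:
  [Y0 [Y0 v] or [Y0 [Y0 n [Y0 ( [Y0 v] )]] or [Y0 v]]]
  [Y0 [Y0 v] or [Y0 n [Y0 [Y0 ( [Y0 v] )] or [Y0 v]]]]
  [Y0 [Y0 [Y0 v] or [Y0 n [Y0 ( [Y0 v] )]]] or [Y0 v]]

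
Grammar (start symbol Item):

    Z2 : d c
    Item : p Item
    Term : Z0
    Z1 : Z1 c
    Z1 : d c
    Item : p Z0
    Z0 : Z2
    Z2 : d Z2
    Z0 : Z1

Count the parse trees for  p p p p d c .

Parse trees for p p p p d c:
  [Item p [Item p [Item p [Item p [Z0 [Z2 d c]]]]]]
  [Item p [Item p [Item p [Item p [Z0 [Z1 d c]]]]]]

2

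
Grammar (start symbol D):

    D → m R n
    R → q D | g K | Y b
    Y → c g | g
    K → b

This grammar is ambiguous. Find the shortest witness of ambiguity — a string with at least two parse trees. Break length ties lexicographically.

m g b n

length 4: m g b n has 2 parse trees

Two derivations of m g b n:
  D ⇒ m R n ⇒ m g K n ⇒ m g b n
  D ⇒ m R n ⇒ m Y b n ⇒ m g b n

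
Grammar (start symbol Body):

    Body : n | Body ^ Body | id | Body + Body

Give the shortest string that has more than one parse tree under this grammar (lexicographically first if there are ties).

length 1: no string has ≥2 trees
length 3: no string has ≥2 trees
length 5: id + id + id has 2 parse trees

Two derivations of id + id + id:
  Body ⇒ Body + Body ⇒ id + Body ⇒ id + Body + Body ⇒ id + id + Body ⇒ id + id + id
  Body ⇒ Body + Body ⇒ Body + Body + Body ⇒ id + Body + Body ⇒ id + id + Body ⇒ id + id + id

id + id + id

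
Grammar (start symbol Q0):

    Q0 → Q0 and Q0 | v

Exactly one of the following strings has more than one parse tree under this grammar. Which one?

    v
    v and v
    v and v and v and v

v: 1 tree
v and v: 1 tree
v and v and v and v: 5 trees

v and v and v and v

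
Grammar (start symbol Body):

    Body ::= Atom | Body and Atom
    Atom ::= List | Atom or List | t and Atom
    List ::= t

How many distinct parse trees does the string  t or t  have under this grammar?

Parse trees for t or t:
  [Body [Atom [Atom [List t]] or [List t]]]

1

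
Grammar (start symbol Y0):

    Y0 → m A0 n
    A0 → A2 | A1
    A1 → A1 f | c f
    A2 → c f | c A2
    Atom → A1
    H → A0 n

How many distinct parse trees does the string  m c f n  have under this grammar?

2

Parse trees for m c f n:
  [Y0 m [A0 [A2 c f]] n]
  [Y0 m [A0 [A1 c f]] n]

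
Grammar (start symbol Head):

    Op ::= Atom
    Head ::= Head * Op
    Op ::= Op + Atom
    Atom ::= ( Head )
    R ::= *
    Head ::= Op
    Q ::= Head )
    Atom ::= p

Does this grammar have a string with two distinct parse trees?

Unambiguous

(R, Q are unreachable from Head, so their rules don't affect L(Head).) Head → Head * Op | Op  ;  Op → Op + Atom | Atom  — a left-associative chain with Atom at the bottom. Each string factors uniquely by precedence.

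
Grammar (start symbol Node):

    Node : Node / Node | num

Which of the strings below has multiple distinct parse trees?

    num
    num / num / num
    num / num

num: 1 tree
num / num / num: 2 trees
num / num: 1 tree

num / num / num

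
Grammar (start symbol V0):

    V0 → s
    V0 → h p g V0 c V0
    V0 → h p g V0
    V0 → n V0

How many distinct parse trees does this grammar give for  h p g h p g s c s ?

2

Parse trees for h p g h p g s c s:
  [V0 h p g [V0 h p g [V0 s]] c [V0 s]]
  [V0 h p g [V0 h p g [V0 s] c [V0 s]]]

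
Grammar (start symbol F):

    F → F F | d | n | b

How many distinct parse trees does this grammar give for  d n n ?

Parse trees for d n n:
  [F [F d] [F [F n] [F n]]]
  [F [F [F d] [F n]] [F n]]

2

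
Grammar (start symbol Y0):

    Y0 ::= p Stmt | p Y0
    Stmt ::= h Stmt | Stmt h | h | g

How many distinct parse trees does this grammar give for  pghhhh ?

1

Parse trees for pghhhh:
  [Y0 p [Stmt [Stmt [Stmt [Stmt [Stmt g] h] h] h] h]]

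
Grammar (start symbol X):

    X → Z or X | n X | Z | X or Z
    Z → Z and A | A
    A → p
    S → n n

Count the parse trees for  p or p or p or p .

8

Parse trees for p or p or p or p:
  [X [Z [A p]] or [X [Z [A p]] or [X [Z [A p]] or [X [Z [A p]]]]]]
  [X [Z [A p]] or [X [Z [A p]] or [X [X [Z [A p]]] or [Z [A p]]]]]
  [X [Z [A p]] or [X [X [Z [A p]] or [X [Z [A p]]]] or [Z [A p]]]]
  [X [Z [A p]] or [X [X [X [Z [A p]]] or [Z [A p]]] or [Z [A p]]]]
  [X [X [Z [A p]] or [X [Z [A p]] or [X [Z [A p]]]]] or [Z [A p]]]
  [X [X [Z [A p]] or [X [X [Z [A p]]] or [Z [A p]]]] or [Z [A p]]]
  [X [X [X [Z [A p]] or [X [Z [A p]]]] or [Z [A p]]] or [Z [A p]]]
  [X [X [X [X [Z [A p]]] or [Z [A p]]] or [Z [A p]]] or [Z [A p]]]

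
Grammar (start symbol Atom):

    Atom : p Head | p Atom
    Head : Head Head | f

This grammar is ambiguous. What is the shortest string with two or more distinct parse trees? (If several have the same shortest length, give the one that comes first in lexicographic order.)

length 2: no string has ≥2 trees
length 3: no string has ≥2 trees
length 4: p f f f has 2 parse trees

Two derivations of p f f f:
  Atom ⇒ p Head ⇒ p Head Head ⇒ p Head Head Head ⇒ p f Head Head ⇒ p f f Head ⇒ p f f f
  Atom ⇒ p Head ⇒ p Head Head ⇒ p f Head ⇒ p f Head Head ⇒ p f f Head ⇒ p f f f

p f f f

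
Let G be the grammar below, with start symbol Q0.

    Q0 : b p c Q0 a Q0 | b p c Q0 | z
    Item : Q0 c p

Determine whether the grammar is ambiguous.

Witness: b p c b p c z a z

Derivation 1: Q0 ⇒ b p c Q0 a Q0 ⇒ b p c b p c Q0 a Q0 ⇒ b p c b p c z a Q0 ⇒ b p c b p c z a z
Derivation 2: Q0 ⇒ b p c Q0 ⇒ b p c b p c Q0 a Q0 ⇒ b p c b p c z a Q0 ⇒ b p c b p c z a z

Two distinct leftmost derivations for the same string.

Ambiguous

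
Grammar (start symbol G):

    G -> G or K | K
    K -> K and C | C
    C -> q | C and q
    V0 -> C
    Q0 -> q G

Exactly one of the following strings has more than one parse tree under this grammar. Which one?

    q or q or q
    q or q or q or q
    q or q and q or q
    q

q or q and q or q

q or q or q: 1 tree
q or q or q or q: 1 tree
q or q and q or q: 2 trees
q: 1 tree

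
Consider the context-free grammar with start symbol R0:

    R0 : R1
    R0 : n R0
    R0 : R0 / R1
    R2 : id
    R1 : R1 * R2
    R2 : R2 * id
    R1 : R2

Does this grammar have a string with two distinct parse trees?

Witness: id * id

Derivation 1: R0 ⇒ R1 ⇒ R1 * R2 ⇒ R2 * R2 ⇒ id * R2 ⇒ id * id
Derivation 2: R0 ⇒ R1 ⇒ R2 ⇒ R2 * id ⇒ id * id

Two distinct leftmost derivations for the same string.

Ambiguous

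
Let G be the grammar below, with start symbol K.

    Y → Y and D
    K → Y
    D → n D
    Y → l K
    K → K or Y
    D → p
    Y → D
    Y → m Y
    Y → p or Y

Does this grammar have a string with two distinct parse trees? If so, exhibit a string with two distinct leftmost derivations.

Witness: p or p

Derivation 1: K ⇒ Y ⇒ p or Y ⇒ p or D ⇒ p or p
Derivation 2: K ⇒ K or Y ⇒ Y or Y ⇒ D or Y ⇒ p or Y ⇒ p or D ⇒ p or p

Two distinct leftmost derivations for the same string.

Ambiguous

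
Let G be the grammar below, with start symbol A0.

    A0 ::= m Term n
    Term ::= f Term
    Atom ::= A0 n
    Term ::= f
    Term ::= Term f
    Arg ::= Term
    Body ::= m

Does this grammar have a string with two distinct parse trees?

Witness: m f f n

Derivation 1: A0 ⇒ m Term n ⇒ m f Term n ⇒ m f f n
Derivation 2: A0 ⇒ m Term n ⇒ m Term f n ⇒ m f f n

Two distinct leftmost derivations for the same string.

Ambiguous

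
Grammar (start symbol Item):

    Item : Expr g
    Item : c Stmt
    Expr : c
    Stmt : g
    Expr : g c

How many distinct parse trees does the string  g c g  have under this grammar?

1

Parse trees for g c g:
  [Item [Expr g c] g]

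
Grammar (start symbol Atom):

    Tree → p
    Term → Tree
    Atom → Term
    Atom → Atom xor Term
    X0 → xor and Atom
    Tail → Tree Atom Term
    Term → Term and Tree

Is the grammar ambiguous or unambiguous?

Unambiguous

(X0, Tail are unreachable from Atom, so their rules don't affect L(Atom).) This is a standard precedence ladder (Atom over Term over Tree), with each level left-recursive on its own operator ('xor' at Atom, 'and' at Term). That structure is LR(1), hence unambiguous.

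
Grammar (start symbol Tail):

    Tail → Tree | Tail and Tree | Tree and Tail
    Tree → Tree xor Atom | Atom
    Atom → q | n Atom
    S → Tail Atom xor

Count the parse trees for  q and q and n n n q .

Parse trees for q and q and n n n q:
  [Tail [Tail [Tail [Tree [Atom q]]] and [Tree [Atom q]]] and [Tree [Atom n [Atom n [Atom n [Atom q]]]]]]
  [Tail [Tail [Tree [Atom q]] and [Tail [Tree [Atom q]]]] and [Tree [Atom n [Atom n [Atom n [Atom q]]]]]]
  [Tail [Tree [Atom q]] and [Tail [Tail [Tree [Atom q]]] and [Tree [Atom n [Atom n [Atom n [Atom q]]]]]]]
  [Tail [Tree [Atom q]] and [Tail [Tree [Atom q]] and [Tail [Tree [Atom n [Atom n [Atom n [Atom q]]]]]]]]

4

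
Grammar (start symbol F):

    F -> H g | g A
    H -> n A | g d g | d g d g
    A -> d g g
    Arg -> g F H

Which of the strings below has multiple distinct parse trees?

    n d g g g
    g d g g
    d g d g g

g d g g

n d g g g: 1 tree
g d g g: 2 trees
d g d g g: 1 tree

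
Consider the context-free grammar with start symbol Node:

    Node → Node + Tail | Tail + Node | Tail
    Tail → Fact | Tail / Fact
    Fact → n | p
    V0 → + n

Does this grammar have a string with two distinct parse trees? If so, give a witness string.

Witness: n + n

Derivation 1: Node ⇒ Node + Tail ⇒ Tail + Tail ⇒ Fact + Tail ⇒ n + Tail ⇒ n + Fact ⇒ n + n
Derivation 2: Node ⇒ Tail + Node ⇒ Fact + Node ⇒ n + Node ⇒ n + Tail ⇒ n + Fact ⇒ n + n

Two distinct leftmost derivations for the same string.

Ambiguous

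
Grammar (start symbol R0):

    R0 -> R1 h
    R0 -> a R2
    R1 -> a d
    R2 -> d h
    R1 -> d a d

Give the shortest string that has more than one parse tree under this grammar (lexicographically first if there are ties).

length 3: a d h has 2 parse trees

Two derivations of a d h:
  R0 ⇒ R1 h ⇒ a d h
  R0 ⇒ a R2 ⇒ a d h

a d h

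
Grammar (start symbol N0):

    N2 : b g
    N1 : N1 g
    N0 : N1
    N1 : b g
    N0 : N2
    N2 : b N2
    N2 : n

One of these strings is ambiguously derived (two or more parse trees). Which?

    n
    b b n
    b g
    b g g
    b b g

n: 1 tree
b b n: 1 tree
b g: 2 trees
b g g: 1 tree
b b g: 1 tree

b g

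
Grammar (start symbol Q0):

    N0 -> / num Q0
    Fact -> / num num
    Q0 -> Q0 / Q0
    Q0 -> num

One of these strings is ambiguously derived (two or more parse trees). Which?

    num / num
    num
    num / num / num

num / num: 1 tree
num: 1 tree
num / num / num: 2 trees

num / num / num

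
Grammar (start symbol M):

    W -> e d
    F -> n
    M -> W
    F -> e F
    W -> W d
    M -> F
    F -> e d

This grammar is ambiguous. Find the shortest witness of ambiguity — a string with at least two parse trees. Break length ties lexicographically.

length 1: no string has ≥2 trees
length 2: e d has 2 parse trees

Two derivations of e d:
  M ⇒ W ⇒ e d
  M ⇒ F ⇒ e d

e d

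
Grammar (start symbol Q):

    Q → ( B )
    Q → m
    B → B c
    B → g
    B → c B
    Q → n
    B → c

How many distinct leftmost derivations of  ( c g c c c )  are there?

Parse trees for ( c g c c c ):
  [Q ( [B [B [B [B c [B g]] c] c] c] )]
  [Q ( [B [B [B c [B [B g] c]] c] c] )]
  [Q ( [B [B c [B [B [B g] c] c]] c] )]
  [Q ( [B c [B [B [B [B g] c] c] c]] )]

4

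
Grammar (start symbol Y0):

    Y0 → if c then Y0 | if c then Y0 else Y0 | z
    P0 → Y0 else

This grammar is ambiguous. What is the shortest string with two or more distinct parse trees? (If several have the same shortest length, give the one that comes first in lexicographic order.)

length 1: no string has ≥2 trees
length 4: no string has ≥2 trees
length 6: no string has ≥2 trees
length 7: no string has ≥2 trees
length 9: if c then if c then z else z has 2 parse trees

Two derivations of if c then if c then z else z:
  Y0 ⇒ if c then Y0 ⇒ if c then if c then Y0 else Y0 ⇒ if c then if c then z else Y0 ⇒ if c then if c then z else z
  Y0 ⇒ if c then Y0 else Y0 ⇒ if c then if c then Y0 else Y0 ⇒ if c then if c then z else Y0 ⇒ if c then if c then z else z

if c then if c then z else z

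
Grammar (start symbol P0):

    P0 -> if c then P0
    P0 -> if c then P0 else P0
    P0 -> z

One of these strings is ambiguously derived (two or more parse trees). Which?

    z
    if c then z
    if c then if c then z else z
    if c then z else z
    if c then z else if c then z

z: 1 tree
if c then z: 1 tree
if c then if c then z else z: 2 trees
if c then z else z: 1 tree
if c then z else if c then z: 1 tree

if c then if c then z else z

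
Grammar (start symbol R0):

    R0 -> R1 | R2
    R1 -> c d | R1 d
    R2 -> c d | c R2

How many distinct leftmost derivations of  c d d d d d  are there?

Parse trees for c d d d d d:
  [R0 [R1 [R1 [R1 [R1 [R1 c d] d] d] d] d]]

1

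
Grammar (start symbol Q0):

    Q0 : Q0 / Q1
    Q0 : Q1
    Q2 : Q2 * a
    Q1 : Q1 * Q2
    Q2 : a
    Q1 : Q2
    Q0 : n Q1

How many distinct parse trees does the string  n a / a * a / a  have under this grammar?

2

Parse trees for n a / a * a / a:
  [Q0 [Q0 [Q0 n [Q1 [Q2 a]]] / [Q1 [Q1 [Q2 a]] * [Q2 a]]] / [Q1 [Q2 a]]]
  [Q0 [Q0 [Q0 n [Q1 [Q2 a]]] / [Q1 [Q2 [Q2 a] * a]]] / [Q1 [Q2 a]]]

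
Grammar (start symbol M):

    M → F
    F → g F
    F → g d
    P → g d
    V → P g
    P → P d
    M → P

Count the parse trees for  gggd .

Parse trees for gggd:
  [M [F g [F g [F g d]]]]

1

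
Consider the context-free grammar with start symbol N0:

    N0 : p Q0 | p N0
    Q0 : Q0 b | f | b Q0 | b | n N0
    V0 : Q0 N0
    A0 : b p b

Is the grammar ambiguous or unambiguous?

Ambiguous

Witness: p b b

Derivation 1: N0 ⇒ p Q0 ⇒ p Q0 b ⇒ p b b
Derivation 2: N0 ⇒ p Q0 ⇒ p b Q0 ⇒ p b b

Two distinct leftmost derivations for the same string.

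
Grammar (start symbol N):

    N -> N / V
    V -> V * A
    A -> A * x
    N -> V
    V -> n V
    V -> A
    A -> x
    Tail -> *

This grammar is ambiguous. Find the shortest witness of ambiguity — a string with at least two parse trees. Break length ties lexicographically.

x * x

length 1: no string has ≥2 trees
length 2: no string has ≥2 trees
length 3: x * x has 2 parse trees

Two derivations of x * x:
  N ⇒ V ⇒ V * A ⇒ A * A ⇒ x * A ⇒ x * x
  N ⇒ V ⇒ A ⇒ A * x ⇒ x * x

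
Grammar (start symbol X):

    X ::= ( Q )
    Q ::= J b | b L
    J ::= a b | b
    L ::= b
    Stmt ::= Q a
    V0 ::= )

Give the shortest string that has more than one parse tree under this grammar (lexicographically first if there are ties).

length 4: ( b b ) has 2 parse trees

Two derivations of ( b b ):
  X ⇒ ( Q ) ⇒ ( J b ) ⇒ ( b b )
  X ⇒ ( Q ) ⇒ ( b L ) ⇒ ( b b )

( b b )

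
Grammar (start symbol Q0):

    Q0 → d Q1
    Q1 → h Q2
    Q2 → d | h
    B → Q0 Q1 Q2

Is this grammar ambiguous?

Only Q0, Q1, Q2 are reachable from Q0; ignoring the rest: Restricted to the reachable nonterminals, every rule has the form A → t or A → t B, and no two rules for the same A share a first terminal. The grammar encodes a DFA — one run per string.

Unambiguous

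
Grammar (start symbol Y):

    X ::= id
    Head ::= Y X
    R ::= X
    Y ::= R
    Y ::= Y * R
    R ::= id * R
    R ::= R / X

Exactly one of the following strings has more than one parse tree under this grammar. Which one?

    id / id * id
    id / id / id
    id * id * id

id / id * id: 1 tree
id / id / id: 1 tree
id * id * id: 4 trees

id * id * id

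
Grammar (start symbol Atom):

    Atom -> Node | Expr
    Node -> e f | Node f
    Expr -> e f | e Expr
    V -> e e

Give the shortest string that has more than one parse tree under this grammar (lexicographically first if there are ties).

length 2: e f has 2 parse trees

Two derivations of e f:
  Atom ⇒ Node ⇒ e f
  Atom ⇒ Expr ⇒ e f

e f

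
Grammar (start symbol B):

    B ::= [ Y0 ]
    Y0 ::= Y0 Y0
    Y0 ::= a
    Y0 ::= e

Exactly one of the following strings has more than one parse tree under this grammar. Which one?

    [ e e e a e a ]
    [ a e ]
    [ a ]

[ e e e a e a ]: 42 trees
[ a e ]: 1 tree
[ a ]: 1 tree

[ e e e a e a ]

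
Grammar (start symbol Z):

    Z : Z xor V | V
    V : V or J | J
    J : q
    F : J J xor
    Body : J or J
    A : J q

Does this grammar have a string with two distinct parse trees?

Only Z, V, J are reachable from Z; ignoring the rest: This is a standard precedence ladder (Z over V over J), with each level left-recursive on its own operator ('xor' at Z, 'or' at V). That structure is LR(1), hence unambiguous.

Unambiguous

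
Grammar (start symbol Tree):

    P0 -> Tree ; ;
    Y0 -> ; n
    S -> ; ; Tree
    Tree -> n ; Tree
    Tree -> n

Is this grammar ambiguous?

Unambiguous

(S, Y0, P0 are unreachable from Tree, so their rules don't affect L(Tree).) Right-recursive list with a separator: after each atom, whether the separator follows determines the rule. One parse per string.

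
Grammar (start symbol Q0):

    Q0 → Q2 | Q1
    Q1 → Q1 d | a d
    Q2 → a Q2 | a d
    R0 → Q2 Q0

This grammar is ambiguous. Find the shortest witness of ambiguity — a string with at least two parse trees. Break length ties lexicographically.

length 2: a d has 2 parse trees

Two derivations of a d:
  Q0 ⇒ Q2 ⇒ a d
  Q0 ⇒ Q1 ⇒ a d

a d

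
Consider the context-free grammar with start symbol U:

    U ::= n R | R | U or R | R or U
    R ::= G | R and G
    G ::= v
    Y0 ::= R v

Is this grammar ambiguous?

Witness: v or v

Derivation 1: U ⇒ U or R ⇒ R or R ⇒ G or R ⇒ v or R ⇒ v or G ⇒ v or v
Derivation 2: U ⇒ R or U ⇒ G or U ⇒ v or U ⇒ v or R ⇒ v or G ⇒ v or v

Two distinct leftmost derivations for the same string.

Ambiguous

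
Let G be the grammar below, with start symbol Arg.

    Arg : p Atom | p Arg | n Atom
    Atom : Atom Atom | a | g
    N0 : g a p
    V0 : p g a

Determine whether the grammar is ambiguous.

Ambiguous

Witness: n a a a

Derivation 1: Arg ⇒ n Atom ⇒ n Atom Atom ⇒ n Atom Atom Atom ⇒ n a Atom Atom ⇒ n a a Atom ⇒ n a a a
Derivation 2: Arg ⇒ n Atom ⇒ n Atom Atom ⇒ n a Atom ⇒ n a Atom Atom ⇒ n a a Atom ⇒ n a a a

Two distinct leftmost derivations for the same string.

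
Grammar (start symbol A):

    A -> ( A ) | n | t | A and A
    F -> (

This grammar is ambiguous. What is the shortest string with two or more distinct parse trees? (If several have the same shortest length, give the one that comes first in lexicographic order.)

n and n and n

length 1: no string has ≥2 trees
length 3: no string has ≥2 trees
length 5: n and n and n has 2 parse trees

Two derivations of n and n and n:
  A ⇒ A and A ⇒ n and A ⇒ n and A and A ⇒ n and n and A ⇒ n and n and n
  A ⇒ A and A ⇒ A and A and A ⇒ n and A and A ⇒ n and n and A ⇒ n and n and n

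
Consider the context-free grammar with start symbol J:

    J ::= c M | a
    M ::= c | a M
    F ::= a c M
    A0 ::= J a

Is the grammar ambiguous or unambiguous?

Only J, M are reachable from J; ignoring the rest: Each reachable nonterminal has at most one production per leading terminal, and all productions are right-linear; the derivation is determined token-by-token.

Unambiguous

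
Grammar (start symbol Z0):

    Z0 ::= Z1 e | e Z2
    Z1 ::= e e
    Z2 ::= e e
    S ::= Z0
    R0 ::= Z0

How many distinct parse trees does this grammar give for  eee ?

Parse trees for eee:
  [Z0 [Z1 e e] e]
  [Z0 e [Z2 e e]]

2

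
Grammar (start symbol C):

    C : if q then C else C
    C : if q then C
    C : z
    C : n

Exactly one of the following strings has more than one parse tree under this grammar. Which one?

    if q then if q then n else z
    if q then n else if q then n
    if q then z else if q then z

if q then if q then n else z

if q then if q then n else z: 2 trees
if q then n else if q then n: 1 tree
if q then z else if q then z: 1 tree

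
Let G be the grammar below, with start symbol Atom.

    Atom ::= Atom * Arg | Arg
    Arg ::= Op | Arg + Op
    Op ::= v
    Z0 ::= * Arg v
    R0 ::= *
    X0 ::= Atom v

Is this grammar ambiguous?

Only Atom, Arg, Op are reachable from Atom; ignoring the rest: The grammar is stratified — Atom handles '*' (left-recursive), Arg handles '+', Op atoms. Each operator has a fixed associativity and precedence level, so every string has one parse.

Unambiguous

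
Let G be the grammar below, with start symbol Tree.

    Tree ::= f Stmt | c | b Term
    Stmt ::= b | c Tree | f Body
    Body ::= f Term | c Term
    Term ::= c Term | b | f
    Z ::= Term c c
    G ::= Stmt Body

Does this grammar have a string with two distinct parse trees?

Unambiguous

Only Tree, Stmt, Body, Term are reachable from Tree; ignoring the rest: Restricted to the reachable nonterminals, every rule has the form A → t or A → t B, and no two rules for the same A share a first terminal. The grammar encodes a DFA — one run per string.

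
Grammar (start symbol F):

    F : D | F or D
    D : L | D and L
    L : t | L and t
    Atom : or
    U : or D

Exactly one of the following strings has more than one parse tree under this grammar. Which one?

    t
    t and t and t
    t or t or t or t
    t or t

t and t and t

t: 1 tree
t and t and t: 4 trees
t or t or t or t: 1 tree
t or t: 1 tree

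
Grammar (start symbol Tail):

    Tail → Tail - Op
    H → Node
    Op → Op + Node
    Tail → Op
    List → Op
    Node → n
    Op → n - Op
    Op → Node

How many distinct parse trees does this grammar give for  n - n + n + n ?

Parse trees for n - n + n + n:
  [Tail [Tail [Op [Node n]]] - [Op [Op [Op [Node n]] + [Node n]] + [Node n]]]
  [Tail [Op [Op [Op n - [Op [Node n]]] + [Node n]] + [Node n]]]
  [Tail [Op [Op n - [Op [Op [Node n]] + [Node n]]] + [Node n]]]
  [Tail [Op n - [Op [Op [Op [Node n]] + [Node n]] + [Node n]]]]

4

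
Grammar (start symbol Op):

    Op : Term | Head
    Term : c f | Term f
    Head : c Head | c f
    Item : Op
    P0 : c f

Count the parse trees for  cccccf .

Parse trees for cccccf:
  [Op [Head c [Head c [Head c [Head c [Head c f]]]]]]

1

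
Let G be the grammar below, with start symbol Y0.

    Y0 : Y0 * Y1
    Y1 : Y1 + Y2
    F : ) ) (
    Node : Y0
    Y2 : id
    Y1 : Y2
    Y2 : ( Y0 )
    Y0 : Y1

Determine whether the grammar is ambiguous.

(Node, F are unreachable from Y0, so their rules don't affect L(Y0).) Y0 → Y0 * Y1 | Y1  ;  Y1 → Y1 + Y2 | Y2  — a left-associative chain with Y2 at the bottom. Each string factors uniquely by precedence.

Unambiguous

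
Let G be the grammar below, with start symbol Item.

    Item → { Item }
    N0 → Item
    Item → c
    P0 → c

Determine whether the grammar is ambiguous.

Only Item is reachable from Item; ignoring the rest: Each string is a nest of matched brackets around a single atom. An opening bracket forces the recursive rule; an atom forces the base rule.

Unambiguous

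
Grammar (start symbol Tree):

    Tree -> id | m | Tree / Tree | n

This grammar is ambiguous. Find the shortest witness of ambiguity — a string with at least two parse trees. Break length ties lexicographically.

id / id / id

length 1: no string has ≥2 trees
length 3: no string has ≥2 trees
length 5: id / id / id has 2 parse trees

Two derivations of id / id / id:
  Tree ⇒ Tree / Tree ⇒ id / Tree ⇒ id / Tree / Tree ⇒ id / id / Tree ⇒ id / id / id
  Tree ⇒ Tree / Tree ⇒ Tree / Tree / Tree ⇒ id / Tree / Tree ⇒ id / id / Tree ⇒ id / id / id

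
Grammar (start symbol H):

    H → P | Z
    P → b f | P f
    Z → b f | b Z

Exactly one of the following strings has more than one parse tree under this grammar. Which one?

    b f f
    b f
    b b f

b f f: 1 tree
b f: 2 trees
b b f: 1 tree

b f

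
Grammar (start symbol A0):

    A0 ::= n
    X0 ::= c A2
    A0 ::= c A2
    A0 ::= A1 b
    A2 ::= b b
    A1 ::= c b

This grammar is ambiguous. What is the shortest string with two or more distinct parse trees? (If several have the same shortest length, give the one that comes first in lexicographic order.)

length 1: no string has ≥2 trees
length 3: c b b has 2 parse trees

Two derivations of c b b:
  A0 ⇒ c A2 ⇒ c b b
  A0 ⇒ A1 b ⇒ c b b

c b b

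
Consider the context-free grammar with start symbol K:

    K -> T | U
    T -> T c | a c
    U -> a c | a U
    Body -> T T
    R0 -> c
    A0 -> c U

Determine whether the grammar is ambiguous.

Witness: a c

Derivation 1: K ⇒ T ⇒ a c
Derivation 2: K ⇒ U ⇒ a c

Two distinct leftmost derivations for the same string.

Ambiguous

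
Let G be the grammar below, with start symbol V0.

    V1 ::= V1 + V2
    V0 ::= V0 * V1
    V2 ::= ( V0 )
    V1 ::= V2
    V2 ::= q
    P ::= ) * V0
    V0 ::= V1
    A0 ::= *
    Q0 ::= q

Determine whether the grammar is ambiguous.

Only V0, V1, V2 are reachable from V0; ignoring the rest: This is a standard precedence ladder (V0 over V1 over V2), with each level left-recursive on its own operator ('*' at V0, '+' at V1). That structure is LR(1), hence unambiguous.

Unambiguous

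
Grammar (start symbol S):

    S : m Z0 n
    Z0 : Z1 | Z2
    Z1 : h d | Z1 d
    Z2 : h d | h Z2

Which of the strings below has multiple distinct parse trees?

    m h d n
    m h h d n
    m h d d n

m h d n: 2 trees
m h h d n: 1 tree
m h d d n: 1 tree

m h d n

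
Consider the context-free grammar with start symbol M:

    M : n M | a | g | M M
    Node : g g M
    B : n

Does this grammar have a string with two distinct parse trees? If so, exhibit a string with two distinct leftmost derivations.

Ambiguous

Witness: a a a

Derivation 1: M ⇒ M M ⇒ a M ⇒ a M M ⇒ a a M ⇒ a a a
Derivation 2: M ⇒ M M ⇒ M M M ⇒ a M M ⇒ a a M ⇒ a a a

Two distinct leftmost derivations for the same string.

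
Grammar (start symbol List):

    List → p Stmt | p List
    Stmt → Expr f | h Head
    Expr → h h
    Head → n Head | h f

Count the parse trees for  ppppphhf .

2

Parse trees for ppppphhf:
  [List p [List p [List p [List p [List p [Stmt [Expr h h] f]]]]]]
  [List p [List p [List p [List p [List p [Stmt h [Head h f]]]]]]]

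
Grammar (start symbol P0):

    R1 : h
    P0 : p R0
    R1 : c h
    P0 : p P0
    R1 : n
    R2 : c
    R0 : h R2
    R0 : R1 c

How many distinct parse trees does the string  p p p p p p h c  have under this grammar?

2

Parse trees for p p p p p p h c:
  [P0 p [P0 p [P0 p [P0 p [P0 p [P0 p [R0 h [R2 c]]]]]]]]
  [P0 p [P0 p [P0 p [P0 p [P0 p [P0 p [R0 [R1 h] c]]]]]]]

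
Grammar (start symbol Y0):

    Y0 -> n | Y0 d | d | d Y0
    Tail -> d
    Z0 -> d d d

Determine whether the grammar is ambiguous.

Witness: d d

Derivation 1: Y0 ⇒ Y0 d ⇒ d d
Derivation 2: Y0 ⇒ d Y0 ⇒ d d

Two distinct leftmost derivations for the same string.

Ambiguous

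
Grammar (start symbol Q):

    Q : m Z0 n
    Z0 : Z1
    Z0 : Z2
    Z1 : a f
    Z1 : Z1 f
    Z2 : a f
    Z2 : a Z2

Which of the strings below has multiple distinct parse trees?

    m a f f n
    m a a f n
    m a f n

m a f f n: 1 tree
m a a f n: 1 tree
m a f n: 2 trees

m a f n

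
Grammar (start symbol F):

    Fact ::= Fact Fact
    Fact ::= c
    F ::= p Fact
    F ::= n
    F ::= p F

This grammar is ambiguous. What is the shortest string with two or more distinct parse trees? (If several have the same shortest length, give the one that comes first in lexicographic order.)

p c c c

length 1: no string has ≥2 trees
length 2: no string has ≥2 trees
length 3: no string has ≥2 trees
length 4: p c c c has 2 parse trees

Two derivations of p c c c:
  F ⇒ p Fact ⇒ p Fact Fact ⇒ p Fact Fact Fact ⇒ p c Fact Fact ⇒ p c c Fact ⇒ p c c c
  F ⇒ p Fact ⇒ p Fact Fact ⇒ p c Fact ⇒ p c Fact Fact ⇒ p c c Fact ⇒ p c c c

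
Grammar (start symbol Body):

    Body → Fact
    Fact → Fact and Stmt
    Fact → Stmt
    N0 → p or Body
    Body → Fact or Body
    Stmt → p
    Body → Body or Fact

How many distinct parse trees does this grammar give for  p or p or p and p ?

Parse trees for p or p or p and p:
  [Body [Fact [Stmt p]] or [Body [Fact [Stmt p]] or [Body [Fact [Fact [Stmt p]] and [Stmt p]]]]]
  [Body [Fact [Stmt p]] or [Body [Body [Fact [Stmt p]]] or [Fact [Fact [Stmt p]] and [Stmt p]]]]
  [Body [Body [Fact [Stmt p]] or [Body [Fact [Stmt p]]]] or [Fact [Fact [Stmt p]] and [Stmt p]]]
  [Body [Body [Body [Fact [Stmt p]]] or [Fact [Stmt p]]] or [Fact [Fact [Stmt p]] and [Stmt p]]]

4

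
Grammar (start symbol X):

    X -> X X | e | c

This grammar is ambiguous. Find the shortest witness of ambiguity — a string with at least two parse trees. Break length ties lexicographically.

c c c

length 1: no string has ≥2 trees
length 2: no string has ≥2 trees
length 3: c c c has 2 parse trees

Two derivations of c c c:
  X ⇒ X X ⇒ X X X ⇒ c X X ⇒ c c X ⇒ c c c
  X ⇒ X X ⇒ c X ⇒ c X X ⇒ c c X ⇒ c c c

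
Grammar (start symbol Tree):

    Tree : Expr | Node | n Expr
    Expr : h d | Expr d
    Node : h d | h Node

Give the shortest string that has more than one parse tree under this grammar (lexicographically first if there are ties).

h d

length 2: h d has 2 parse trees

Two derivations of h d:
  Tree ⇒ Expr ⇒ h d
  Tree ⇒ Node ⇒ h d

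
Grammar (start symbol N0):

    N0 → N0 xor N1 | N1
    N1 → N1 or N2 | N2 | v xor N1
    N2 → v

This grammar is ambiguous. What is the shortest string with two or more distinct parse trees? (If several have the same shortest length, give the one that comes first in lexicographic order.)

v xor v

length 1: no string has ≥2 trees
length 3: v xor v has 2 parse trees

Two derivations of v xor v:
  N0 ⇒ N0 xor N1 ⇒ N1 xor N1 ⇒ N2 xor N1 ⇒ v xor N1 ⇒ v xor N2 ⇒ v xor v
  N0 ⇒ N1 ⇒ v xor N1 ⇒ v xor N2 ⇒ v xor v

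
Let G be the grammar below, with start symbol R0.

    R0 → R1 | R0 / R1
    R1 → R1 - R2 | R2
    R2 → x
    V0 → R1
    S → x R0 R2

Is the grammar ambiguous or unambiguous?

(V0, S are unreachable from R0, so their rules don't affect L(R0).) The grammar is stratified — R0 handles '/' (left-recursive), R1 handles '-', R2 atoms. Each operator has a fixed associativity and precedence level, so every string has one parse.

Unambiguous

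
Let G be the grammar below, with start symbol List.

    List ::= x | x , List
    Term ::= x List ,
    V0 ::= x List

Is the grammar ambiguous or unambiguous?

Only List is reachable from List; ignoring the rest: Right-recursive list with a separator: after each atom, whether the separator follows determines the rule. One parse per string.

Unambiguous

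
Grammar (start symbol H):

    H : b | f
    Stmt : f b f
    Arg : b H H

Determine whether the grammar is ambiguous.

(Stmt, Arg are unreachable from H, so their rules don't affect L(H).) Restricted to the reachable nonterminals, every rule has the form A → t or A → t B, and no two rules for the same A share a first terminal. The grammar encodes a DFA — one run per string.

Unambiguous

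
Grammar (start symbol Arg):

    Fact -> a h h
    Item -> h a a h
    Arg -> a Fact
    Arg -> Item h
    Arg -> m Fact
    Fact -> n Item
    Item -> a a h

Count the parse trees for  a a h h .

2

Parse trees for a a h h:
  [Arg a [Fact a h h]]
  [Arg [Item a a h] h]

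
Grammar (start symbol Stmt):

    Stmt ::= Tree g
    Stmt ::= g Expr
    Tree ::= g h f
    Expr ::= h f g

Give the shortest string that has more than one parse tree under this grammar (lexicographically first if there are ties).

g h f g

length 4: g h f g has 2 parse trees

Two derivations of g h f g:
  Stmt ⇒ Tree g ⇒ g h f g
  Stmt ⇒ g Expr ⇒ g h f g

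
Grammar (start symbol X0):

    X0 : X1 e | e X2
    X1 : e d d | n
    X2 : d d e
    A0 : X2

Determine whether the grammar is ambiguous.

Witness: e d d e

Derivation 1: X0 ⇒ X1 e ⇒ e d d e
Derivation 2: X0 ⇒ e X2 ⇒ e d d e

Two distinct leftmost derivations for the same string.

Ambiguous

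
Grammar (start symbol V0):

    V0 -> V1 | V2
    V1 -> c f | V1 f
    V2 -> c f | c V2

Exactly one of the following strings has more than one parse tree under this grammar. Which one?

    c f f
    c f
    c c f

c f f: 1 tree
c f: 2 trees
c c f: 1 tree

c f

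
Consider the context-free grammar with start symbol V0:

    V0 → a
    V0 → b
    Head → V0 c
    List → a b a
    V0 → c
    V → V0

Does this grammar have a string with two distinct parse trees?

Unambiguous

Only V0 is reachable from V0; ignoring the rest: Restricted to the reachable nonterminals, every rule has the form A → t or A → t B, and no two rules for the same A share a first terminal. The grammar encodes a DFA — one run per string.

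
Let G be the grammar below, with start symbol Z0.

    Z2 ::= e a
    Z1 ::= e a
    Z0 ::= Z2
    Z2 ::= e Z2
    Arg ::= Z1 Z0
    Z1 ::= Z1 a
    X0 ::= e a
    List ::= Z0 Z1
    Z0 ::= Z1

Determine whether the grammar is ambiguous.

Ambiguous

Witness: e a

Derivation 1: Z0 ⇒ Z2 ⇒ e a
Derivation 2: Z0 ⇒ Z1 ⇒ e a

Two distinct leftmost derivations for the same string.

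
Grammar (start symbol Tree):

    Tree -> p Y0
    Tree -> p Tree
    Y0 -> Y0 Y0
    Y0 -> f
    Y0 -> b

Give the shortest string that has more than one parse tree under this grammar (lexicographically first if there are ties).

length 2: no string has ≥2 trees
length 3: no string has ≥2 trees
length 4: p b b b has 2 parse trees

Two derivations of p b b b:
  Tree ⇒ p Y0 ⇒ p Y0 Y0 ⇒ p Y0 Y0 Y0 ⇒ p b Y0 Y0 ⇒ p b b Y0 ⇒ p b b b
  Tree ⇒ p Y0 ⇒ p Y0 Y0 ⇒ p b Y0 ⇒ p b Y0 Y0 ⇒ p b b Y0 ⇒ p b b b

p b b b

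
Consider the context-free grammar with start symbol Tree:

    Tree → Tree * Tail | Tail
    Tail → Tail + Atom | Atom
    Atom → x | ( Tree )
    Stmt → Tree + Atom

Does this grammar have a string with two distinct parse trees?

Unambiguous

(Stmt is unreachable from Tree, so its rules don't affect L(Tree).) Tree → Tree * Tail | Tail  ;  Tail → Tail + Atom | Atom  — a left-associative chain with Atom at the bottom. Each string factors uniquely by precedence.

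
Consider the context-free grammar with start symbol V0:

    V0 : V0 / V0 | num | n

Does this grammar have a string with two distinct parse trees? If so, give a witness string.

Witness: n / n / n

Derivation 1: V0 ⇒ V0 / V0 ⇒ V0 / V0 / V0 ⇒ n / V0 / V0 ⇒ n / n / V0 ⇒ n / n / n
Derivation 2: V0 ⇒ V0 / V0 ⇒ n / V0 ⇒ n / V0 / V0 ⇒ n / n / V0 ⇒ n / n / n

Two distinct leftmost derivations for the same string.

Ambiguous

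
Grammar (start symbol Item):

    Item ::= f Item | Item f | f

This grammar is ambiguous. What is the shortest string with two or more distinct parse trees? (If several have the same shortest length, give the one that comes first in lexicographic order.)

length 1: no string has ≥2 trees
length 2: f f has 2 parse trees

Two derivations of f f:
  Item ⇒ f Item ⇒ f f
  Item ⇒ Item f ⇒ f f

f f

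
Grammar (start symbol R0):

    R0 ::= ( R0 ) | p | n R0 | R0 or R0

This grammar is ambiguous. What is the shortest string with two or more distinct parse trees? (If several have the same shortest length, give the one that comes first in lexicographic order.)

length 1: no string has ≥2 trees
length 2: no string has ≥2 trees
length 3: no string has ≥2 trees
length 4: n p or p has 2 parse trees

Two derivations of n p or p:
  R0 ⇒ n R0 ⇒ n R0 or R0 ⇒ n p or R0 ⇒ n p or p
  R0 ⇒ R0 or R0 ⇒ n R0 or R0 ⇒ n p or R0 ⇒ n p or p

n p or p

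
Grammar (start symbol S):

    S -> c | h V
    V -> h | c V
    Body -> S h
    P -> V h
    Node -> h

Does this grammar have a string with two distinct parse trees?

Unambiguous

Only S, V are reachable from S; ignoring the rest: Each reachable nonterminal has at most one production per leading terminal, and all productions are right-linear; the derivation is determined token-by-token.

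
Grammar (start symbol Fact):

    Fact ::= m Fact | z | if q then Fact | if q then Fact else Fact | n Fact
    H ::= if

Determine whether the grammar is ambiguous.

Ambiguous

Witness: if q then if q then z else z

Derivation 1: Fact ⇒ if q then Fact ⇒ if q then if q then Fact else Fact ⇒ if q then if q then z else Fact ⇒ if q then if q then z else z
Derivation 2: Fact ⇒ if q then Fact else Fact ⇒ if q then if q then Fact else Fact ⇒ if q then if q then z else Fact ⇒ if q then if q then z else z

Two distinct leftmost derivations for the same string.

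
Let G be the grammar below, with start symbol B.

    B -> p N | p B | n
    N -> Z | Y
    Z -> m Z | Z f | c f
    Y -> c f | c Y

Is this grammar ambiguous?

Ambiguous

Witness: p c f

Derivation 1: B ⇒ p N ⇒ p Z ⇒ p c f
Derivation 2: B ⇒ p N ⇒ p Y ⇒ p c f

Two distinct leftmost derivations for the same string.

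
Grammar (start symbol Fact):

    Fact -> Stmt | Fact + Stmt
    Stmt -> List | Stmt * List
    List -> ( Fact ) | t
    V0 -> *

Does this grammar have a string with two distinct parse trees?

(V0 is unreachable from Fact, so its rules don't affect L(Fact).) Fact → Fact + Stmt | Stmt  ;  Stmt → Stmt * List | List  — a left-associative chain with List at the bottom. Each string factors uniquely by precedence.

Unambiguous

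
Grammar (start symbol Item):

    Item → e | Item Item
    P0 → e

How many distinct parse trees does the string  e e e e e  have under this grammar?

Parse trees for e e e e e (showing first 6 of 14):
  [Item [Item e] [Item [Item e] [Item [Item e] [Item [Item e] [Item e]]]]]
  [Item [Item e] [Item [Item e] [Item [Item [Item e] [Item e]] [Item e]]]]
  [Item [Item e] [Item [Item [Item e] [Item e]] [Item [Item e] [Item e]]]]
  [Item [Item e] [Item [Item [Item e] [Item [Item e] [Item e]]] [Item e]]]
  [Item [Item e] [Item [Item [Item [Item e] [Item e]] [Item e]] [Item e]]]
  [Item [Item [Item e] [Item e]] [Item [Item e] [Item [Item e] [Item e]]]]

14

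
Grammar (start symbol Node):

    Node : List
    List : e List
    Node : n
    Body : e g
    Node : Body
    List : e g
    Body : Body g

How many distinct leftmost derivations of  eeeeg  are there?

1

Parse trees for eeeeg:
  [Node [List e [List e [List e [List e g]]]]]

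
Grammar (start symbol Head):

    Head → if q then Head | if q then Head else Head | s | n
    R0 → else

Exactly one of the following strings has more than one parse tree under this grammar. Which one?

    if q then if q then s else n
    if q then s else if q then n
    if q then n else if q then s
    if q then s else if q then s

if q then if q then s else n: 2 trees
if q then s else if q then n: 1 tree
if q then n else if q then s: 1 tree
if q then s else if q then s: 1 tree

if q then if q then s else n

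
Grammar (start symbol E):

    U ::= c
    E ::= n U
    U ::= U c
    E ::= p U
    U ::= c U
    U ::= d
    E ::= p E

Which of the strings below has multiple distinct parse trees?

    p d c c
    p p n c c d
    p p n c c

p d c c: 1 tree
p p n c c d: 1 tree
p p n c c: 2 trees

p p n c c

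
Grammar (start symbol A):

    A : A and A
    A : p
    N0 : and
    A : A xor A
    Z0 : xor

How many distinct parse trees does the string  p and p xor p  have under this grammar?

Parse trees for p and p xor p:
  [A [A p] and [A [A p] xor [A p]]]
  [A [A [A p] and [A p]] xor [A p]]

2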